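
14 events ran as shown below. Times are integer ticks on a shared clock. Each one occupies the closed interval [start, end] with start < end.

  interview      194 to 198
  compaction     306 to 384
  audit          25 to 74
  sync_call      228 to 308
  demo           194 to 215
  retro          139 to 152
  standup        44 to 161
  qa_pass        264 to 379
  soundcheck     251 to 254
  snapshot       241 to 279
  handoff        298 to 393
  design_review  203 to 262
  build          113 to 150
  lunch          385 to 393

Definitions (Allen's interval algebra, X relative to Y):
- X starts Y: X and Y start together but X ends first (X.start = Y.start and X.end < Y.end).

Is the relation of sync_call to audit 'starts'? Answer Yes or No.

sync_call = [228, 308], audit = [25, 74].
Actual relation of sync_call to audit: after.
Asked whether 'starts' holds → No.

No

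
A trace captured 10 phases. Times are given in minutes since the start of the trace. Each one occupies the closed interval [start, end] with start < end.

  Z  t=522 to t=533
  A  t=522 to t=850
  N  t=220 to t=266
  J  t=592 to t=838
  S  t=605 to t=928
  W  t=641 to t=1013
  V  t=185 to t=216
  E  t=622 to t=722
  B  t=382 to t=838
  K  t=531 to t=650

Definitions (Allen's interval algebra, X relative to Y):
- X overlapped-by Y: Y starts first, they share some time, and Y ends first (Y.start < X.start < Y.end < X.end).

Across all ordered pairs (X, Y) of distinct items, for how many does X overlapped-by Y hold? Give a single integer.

Checking all 90 ordered pairs for relation 'overlapped-by'; matching pairs in alphabetical order:
(A, B): A overlapped-by B ✓
(E, K): E overlapped-by K ✓
(J, K): J overlapped-by K ✓
(K, Z): K overlapped-by Z ✓
(S, A): S overlapped-by A ✓
(S, B): S overlapped-by B ✓
(S, J): S overlapped-by J ✓
(S, K): S overlapped-by K ✓
(W, A): W overlapped-by A ✓
(W, B): W overlapped-by B ✓
(W, E): W overlapped-by E ✓
(W, J): W overlapped-by J ✓
(W, K): W overlapped-by K ✓
(W, S): W overlapped-by S ✓
Count: 14.

14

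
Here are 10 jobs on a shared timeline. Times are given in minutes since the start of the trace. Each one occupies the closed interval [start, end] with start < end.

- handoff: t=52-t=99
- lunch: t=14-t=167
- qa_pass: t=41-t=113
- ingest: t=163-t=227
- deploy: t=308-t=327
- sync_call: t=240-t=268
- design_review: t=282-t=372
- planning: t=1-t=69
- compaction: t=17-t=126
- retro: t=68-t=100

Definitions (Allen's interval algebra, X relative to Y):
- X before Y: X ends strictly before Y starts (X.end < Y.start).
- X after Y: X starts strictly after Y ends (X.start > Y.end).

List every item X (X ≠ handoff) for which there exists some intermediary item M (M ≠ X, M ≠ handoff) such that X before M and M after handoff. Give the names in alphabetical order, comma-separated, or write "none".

compaction, ingest, lunch, planning, qa_pass, retro, sync_call

Target handoff = [t=52, t=99].
Intermediaries M with M after handoff: deploy, design_review, ingest, sync_call.
Via deploy — items with X before deploy: compaction, ingest, lunch, planning, qa_pass, retro, sync_call.
Via design_review — items with X before design_review: compaction, ingest, lunch, planning, qa_pass, retro, sync_call.
Via ingest — items with X before ingest: compaction, planning, qa_pass, retro.
Via sync_call — items with X before sync_call: compaction, ingest, lunch, planning, qa_pass, retro.
Union: compaction, ingest, lunch, planning, qa_pass, retro, sync_call.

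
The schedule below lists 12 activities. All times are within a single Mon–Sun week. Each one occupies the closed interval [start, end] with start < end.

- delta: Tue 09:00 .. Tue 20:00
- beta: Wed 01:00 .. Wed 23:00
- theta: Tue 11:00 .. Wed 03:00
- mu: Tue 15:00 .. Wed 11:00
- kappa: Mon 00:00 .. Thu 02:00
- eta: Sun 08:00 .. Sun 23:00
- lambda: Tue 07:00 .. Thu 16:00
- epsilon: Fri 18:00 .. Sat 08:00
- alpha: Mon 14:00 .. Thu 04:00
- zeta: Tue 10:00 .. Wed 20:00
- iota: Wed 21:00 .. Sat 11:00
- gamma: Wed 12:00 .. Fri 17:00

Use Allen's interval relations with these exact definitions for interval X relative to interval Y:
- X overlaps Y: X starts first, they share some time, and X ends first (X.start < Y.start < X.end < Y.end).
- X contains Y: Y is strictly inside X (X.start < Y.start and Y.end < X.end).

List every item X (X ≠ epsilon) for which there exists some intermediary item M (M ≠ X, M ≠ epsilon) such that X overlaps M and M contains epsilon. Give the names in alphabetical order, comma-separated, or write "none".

alpha, beta, gamma, kappa, lambda

Target epsilon = [Fri 18:00, Sat 08:00].
Intermediaries M with M contains epsilon: iota.
Via iota — items with X overlaps iota: alpha, beta, gamma, kappa, lambda.
Union: alpha, beta, gamma, kappa, lambda.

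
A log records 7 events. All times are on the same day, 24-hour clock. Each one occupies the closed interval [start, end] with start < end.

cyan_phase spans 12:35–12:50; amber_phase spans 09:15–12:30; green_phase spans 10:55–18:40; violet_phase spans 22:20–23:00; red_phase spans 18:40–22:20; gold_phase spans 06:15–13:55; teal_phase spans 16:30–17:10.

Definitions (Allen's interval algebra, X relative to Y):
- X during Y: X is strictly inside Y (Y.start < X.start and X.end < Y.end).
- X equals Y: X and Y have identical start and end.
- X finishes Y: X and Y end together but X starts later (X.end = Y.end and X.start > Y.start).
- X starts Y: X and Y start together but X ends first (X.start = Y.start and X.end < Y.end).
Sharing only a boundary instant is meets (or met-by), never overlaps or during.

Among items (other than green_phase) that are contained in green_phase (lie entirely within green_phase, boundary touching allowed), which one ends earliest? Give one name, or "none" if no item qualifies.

Target green_phase = [10:55, 18:40].
amber_phase [09:15, 12:30] → overlaps → excluded.
cyan_phase [12:35, 12:50] → during → candidate.
gold_phase [06:15, 13:55] → overlaps → excluded.
red_phase [18:40, 22:20] → met-by → excluded.
teal_phase [16:30, 17:10] → during → candidate.
violet_phase [22:20, 23:00] → after → excluded.
Among candidates, earliest end is 12:50 → cyan_phase.

cyan_phase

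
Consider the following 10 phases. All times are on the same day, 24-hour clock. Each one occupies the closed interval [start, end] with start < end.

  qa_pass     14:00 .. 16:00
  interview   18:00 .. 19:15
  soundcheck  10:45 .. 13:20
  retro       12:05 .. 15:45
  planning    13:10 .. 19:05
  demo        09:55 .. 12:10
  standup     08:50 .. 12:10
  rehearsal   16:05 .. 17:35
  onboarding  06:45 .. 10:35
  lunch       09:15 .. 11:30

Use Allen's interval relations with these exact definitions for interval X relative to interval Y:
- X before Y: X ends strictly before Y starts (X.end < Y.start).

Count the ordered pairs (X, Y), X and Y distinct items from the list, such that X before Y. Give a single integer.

Checking all 90 ordered pairs for relation 'before'; matching pairs in alphabetical order:
(demo, interview): demo before interview ✓
(demo, planning): demo before planning ✓
(demo, qa_pass): demo before qa_pass ✓
(demo, rehearsal): demo before rehearsal ✓
(lunch, interview): lunch before interview ✓
(lunch, planning): lunch before planning ✓
(lunch, qa_pass): lunch before qa_pass ✓
(lunch, rehearsal): lunch before rehearsal ✓
(lunch, retro): lunch before retro ✓
(onboarding, interview): onboarding before interview ✓
(onboarding, planning): onboarding before planning ✓
(onboarding, qa_pass): onboarding before qa_pass ✓
(onboarding, rehearsal): onboarding before rehearsal ✓
(onboarding, retro): onboarding before retro ✓
(onboarding, soundcheck): onboarding before soundcheck ✓
(qa_pass, interview): qa_pass before interview ✓
(qa_pass, rehearsal): qa_pass before rehearsal ✓
(rehearsal, interview): rehearsal before interview ✓
(retro, interview): retro before interview ✓
(retro, rehearsal): retro before rehearsal ✓
(soundcheck, interview): soundcheck before interview ✓
(soundcheck, qa_pass): soundcheck before qa_pass ✓
(soundcheck, rehearsal): soundcheck before rehearsal ✓
(standup, interview): standup before interview ✓
... plus 3 further pairs not listed.
Count: 27.

27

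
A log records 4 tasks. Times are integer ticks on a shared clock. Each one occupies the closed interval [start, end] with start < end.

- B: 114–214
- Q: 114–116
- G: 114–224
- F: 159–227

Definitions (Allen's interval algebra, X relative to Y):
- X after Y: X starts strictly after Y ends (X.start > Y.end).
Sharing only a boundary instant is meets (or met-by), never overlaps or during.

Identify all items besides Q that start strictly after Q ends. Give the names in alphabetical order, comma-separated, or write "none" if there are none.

Target Q = [114, 116].
B [114, 214] → started-by → no.
F [159, 227] → after → yes.
G [114, 224] → started-by → no.
Result: F.

F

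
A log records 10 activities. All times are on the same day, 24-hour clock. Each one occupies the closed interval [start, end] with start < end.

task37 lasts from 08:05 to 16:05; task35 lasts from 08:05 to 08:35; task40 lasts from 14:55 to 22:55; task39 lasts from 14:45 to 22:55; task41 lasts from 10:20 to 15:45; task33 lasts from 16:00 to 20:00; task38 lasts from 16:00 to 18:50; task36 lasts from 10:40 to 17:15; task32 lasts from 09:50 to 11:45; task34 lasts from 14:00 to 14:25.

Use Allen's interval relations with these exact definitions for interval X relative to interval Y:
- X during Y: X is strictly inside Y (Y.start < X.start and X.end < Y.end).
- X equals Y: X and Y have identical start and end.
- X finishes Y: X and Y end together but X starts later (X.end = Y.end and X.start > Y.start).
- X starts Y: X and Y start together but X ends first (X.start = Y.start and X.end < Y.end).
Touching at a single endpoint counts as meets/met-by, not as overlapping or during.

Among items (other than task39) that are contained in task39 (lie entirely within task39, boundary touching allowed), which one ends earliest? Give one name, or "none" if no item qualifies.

Target task39 = [14:45, 22:55].
task32 [09:50, 11:45] → before → excluded.
task33 [16:00, 20:00] → during → candidate.
task34 [14:00, 14:25] → before → excluded.
task35 [08:05, 08:35] → before → excluded.
task36 [10:40, 17:15] → overlaps → excluded.
task37 [08:05, 16:05] → overlaps → excluded.
task38 [16:00, 18:50] → during → candidate.
task40 [14:55, 22:55] → finishes → candidate.
task41 [10:20, 15:45] → overlaps → excluded.
Among candidates, earliest end is 18:50 → task38.

task38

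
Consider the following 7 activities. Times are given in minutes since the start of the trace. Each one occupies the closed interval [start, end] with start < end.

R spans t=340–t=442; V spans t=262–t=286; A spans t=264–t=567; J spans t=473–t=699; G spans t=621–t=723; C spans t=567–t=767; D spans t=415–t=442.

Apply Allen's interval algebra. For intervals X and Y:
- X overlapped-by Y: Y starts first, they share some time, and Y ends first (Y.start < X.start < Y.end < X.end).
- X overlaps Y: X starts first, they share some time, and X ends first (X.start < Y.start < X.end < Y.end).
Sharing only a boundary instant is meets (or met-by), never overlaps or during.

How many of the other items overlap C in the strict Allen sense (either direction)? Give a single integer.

1

Target C = [t=567, t=767].
A [t=264, t=567] → meets → no.
D [t=415, t=442] → before → no.
G [t=621, t=723] → during → no.
J [t=473, t=699] → overlaps → counts.
R [t=340, t=442] → before → no.
V [t=262, t=286] → before → no.
Total: 1.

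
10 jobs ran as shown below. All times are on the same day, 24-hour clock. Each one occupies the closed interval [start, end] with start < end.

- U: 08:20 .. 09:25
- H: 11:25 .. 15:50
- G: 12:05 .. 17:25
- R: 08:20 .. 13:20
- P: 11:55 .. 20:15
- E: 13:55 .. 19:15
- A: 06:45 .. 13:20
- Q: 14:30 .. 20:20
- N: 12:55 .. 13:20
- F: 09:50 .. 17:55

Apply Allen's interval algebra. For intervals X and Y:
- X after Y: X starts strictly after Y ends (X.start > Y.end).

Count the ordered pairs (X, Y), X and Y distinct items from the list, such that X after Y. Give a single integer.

Checking all 90 ordered pairs for relation 'after'; matching pairs in alphabetical order:
(E, A): E after A ✓
(E, N): E after N ✓
(E, R): E after R ✓
(E, U): E after U ✓
(F, U): F after U ✓
(G, U): G after U ✓
(H, U): H after U ✓
(N, U): N after U ✓
(P, U): P after U ✓
(Q, A): Q after A ✓
(Q, N): Q after N ✓
(Q, R): Q after R ✓
(Q, U): Q after U ✓
Count: 13.

13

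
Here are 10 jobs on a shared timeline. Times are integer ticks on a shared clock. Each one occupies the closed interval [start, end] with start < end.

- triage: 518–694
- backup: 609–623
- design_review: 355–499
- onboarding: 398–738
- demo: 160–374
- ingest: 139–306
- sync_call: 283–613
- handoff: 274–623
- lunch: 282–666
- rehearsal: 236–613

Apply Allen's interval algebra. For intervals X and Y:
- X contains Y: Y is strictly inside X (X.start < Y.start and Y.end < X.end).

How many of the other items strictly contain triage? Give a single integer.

Target triage = [518, 694].
backup [609, 623] → during → no.
demo [160, 374] → before → no.
design_review [355, 499] → before → no.
handoff [274, 623] → overlaps → no.
ingest [139, 306] → before → no.
lunch [282, 666] → overlaps → no.
onboarding [398, 738] → contains → counts.
rehearsal [236, 613] → overlaps → no.
sync_call [283, 613] → overlaps → no.
Total: 1.

1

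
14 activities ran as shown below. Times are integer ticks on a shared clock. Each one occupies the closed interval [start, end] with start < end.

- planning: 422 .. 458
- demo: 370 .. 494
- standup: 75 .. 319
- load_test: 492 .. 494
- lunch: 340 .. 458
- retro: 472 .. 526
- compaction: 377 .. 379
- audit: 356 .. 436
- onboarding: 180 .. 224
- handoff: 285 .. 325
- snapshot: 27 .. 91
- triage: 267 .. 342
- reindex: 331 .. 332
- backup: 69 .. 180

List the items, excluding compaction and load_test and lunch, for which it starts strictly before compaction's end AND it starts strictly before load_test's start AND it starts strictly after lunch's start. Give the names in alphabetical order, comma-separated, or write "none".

Conditions: its start is strictly before compaction's end (X.start < 379) AND its start is strictly before load_test's start (X.start < 492) AND its start is strictly after lunch's start (X.start > 340).
audit: start 356 < 379? ✓; start 356 < 492? ✓; start 356 > 340? ✓ → yes.
backup: start 69 < 379? ✓; start 69 < 492? ✓; start 69 > 340? ✗ → no.
demo: start 370 < 379? ✓; start 370 < 492? ✓; start 370 > 340? ✓ → yes.
handoff: start 285 < 379? ✓; start 285 < 492? ✓; start 285 > 340? ✗ → no.
onboarding: start 180 < 379? ✓; start 180 < 492? ✓; start 180 > 340? ✗ → no.
planning: start 422 < 379? ✗; start 422 < 492? ✓; start 422 > 340? ✓ → no.
reindex: start 331 < 379? ✓; start 331 < 492? ✓; start 331 > 340? ✗ → no.
retro: start 472 < 379? ✗; start 472 < 492? ✓; start 472 > 340? ✓ → no.
snapshot: start 27 < 379? ✓; start 27 < 492? ✓; start 27 > 340? ✗ → no.
standup: start 75 < 379? ✓; start 75 < 492? ✓; start 75 > 340? ✗ → no.
triage: start 267 < 379? ✓; start 267 < 492? ✓; start 267 > 340? ✗ → no.
Result: audit, demo.

audit, demo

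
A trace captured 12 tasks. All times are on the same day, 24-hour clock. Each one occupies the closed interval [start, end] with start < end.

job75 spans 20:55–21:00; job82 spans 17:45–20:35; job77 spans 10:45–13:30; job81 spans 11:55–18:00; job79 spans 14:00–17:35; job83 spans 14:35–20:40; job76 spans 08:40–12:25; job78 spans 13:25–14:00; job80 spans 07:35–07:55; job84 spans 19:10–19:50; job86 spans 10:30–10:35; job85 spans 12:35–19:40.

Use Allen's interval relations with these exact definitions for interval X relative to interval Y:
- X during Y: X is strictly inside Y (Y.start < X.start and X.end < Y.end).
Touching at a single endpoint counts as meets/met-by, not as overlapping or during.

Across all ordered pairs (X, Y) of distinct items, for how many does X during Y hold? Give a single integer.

8

Checking all 132 ordered pairs for relation 'during'; matching pairs in alphabetical order:
(job78, job81): job78 during job81 ✓
(job78, job85): job78 during job85 ✓
(job79, job81): job79 during job81 ✓
(job79, job85): job79 during job85 ✓
(job82, job83): job82 during job83 ✓
(job84, job82): job84 during job82 ✓
(job84, job83): job84 during job83 ✓
(job86, job76): job86 during job76 ✓
Count: 8.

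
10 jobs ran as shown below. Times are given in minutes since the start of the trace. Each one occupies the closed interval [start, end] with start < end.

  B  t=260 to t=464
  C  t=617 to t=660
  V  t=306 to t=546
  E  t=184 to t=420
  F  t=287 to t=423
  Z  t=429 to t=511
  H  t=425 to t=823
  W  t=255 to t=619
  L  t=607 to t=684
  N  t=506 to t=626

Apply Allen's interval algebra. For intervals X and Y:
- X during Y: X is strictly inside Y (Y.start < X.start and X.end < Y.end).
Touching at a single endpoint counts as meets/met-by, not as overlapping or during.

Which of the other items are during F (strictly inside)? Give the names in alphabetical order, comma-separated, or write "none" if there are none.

Target F = [t=287, t=423].
B [t=260, t=464] → contains → no.
C [t=617, t=660] → after → no.
E [t=184, t=420] → overlaps → no.
H [t=425, t=823] → after → no.
L [t=607, t=684] → after → no.
N [t=506, t=626] → after → no.
V [t=306, t=546] → overlapped-by → no.
W [t=255, t=619] → contains → no.
Z [t=429, t=511] → after → no.
Result: none.

none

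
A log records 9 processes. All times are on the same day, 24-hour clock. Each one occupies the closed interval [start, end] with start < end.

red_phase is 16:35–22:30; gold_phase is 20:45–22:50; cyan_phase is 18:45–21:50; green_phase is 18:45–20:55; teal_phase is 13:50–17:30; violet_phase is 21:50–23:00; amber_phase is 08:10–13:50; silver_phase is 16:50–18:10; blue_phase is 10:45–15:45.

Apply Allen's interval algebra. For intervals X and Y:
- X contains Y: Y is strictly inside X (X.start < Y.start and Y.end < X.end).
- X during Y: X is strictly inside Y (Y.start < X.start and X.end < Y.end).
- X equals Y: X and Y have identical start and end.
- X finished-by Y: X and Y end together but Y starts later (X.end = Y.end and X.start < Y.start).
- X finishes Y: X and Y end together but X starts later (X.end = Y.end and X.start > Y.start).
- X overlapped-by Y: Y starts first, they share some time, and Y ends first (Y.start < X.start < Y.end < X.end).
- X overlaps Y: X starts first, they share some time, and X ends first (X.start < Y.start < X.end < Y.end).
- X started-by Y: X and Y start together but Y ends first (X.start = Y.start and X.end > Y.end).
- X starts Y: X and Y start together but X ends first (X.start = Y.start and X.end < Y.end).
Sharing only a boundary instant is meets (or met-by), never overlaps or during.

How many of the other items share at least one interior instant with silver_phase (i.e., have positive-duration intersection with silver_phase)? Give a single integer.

2

Target silver_phase = [16:50, 18:10].
amber_phase [08:10, 13:50] → before → no.
blue_phase [10:45, 15:45] → before → no.
cyan_phase [18:45, 21:50] → after → no.
gold_phase [20:45, 22:50] → after → no.
green_phase [18:45, 20:55] → after → no.
red_phase [16:35, 22:30] → contains → counts.
teal_phase [13:50, 17:30] → overlaps → counts.
violet_phase [21:50, 23:00] → after → no.
Total: 2.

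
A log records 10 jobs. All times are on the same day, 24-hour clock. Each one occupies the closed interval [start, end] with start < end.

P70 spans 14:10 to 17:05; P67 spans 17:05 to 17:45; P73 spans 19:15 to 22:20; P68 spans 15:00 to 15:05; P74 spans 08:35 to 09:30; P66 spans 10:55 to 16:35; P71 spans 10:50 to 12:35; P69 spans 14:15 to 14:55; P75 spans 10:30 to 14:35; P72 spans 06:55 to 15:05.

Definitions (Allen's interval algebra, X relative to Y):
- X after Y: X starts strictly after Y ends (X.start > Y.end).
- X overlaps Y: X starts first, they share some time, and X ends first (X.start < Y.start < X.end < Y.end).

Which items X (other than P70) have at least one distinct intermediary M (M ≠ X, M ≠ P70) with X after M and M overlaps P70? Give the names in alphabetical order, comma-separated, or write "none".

Target P70 = [14:10, 17:05].
Intermediaries M with M overlaps P70: P66, P72, P75.
Via P66 — items with X after P66: P67, P73.
Via P72 — items with X after P72: P67, P73.
Via P75 — items with X after P75: P67, P68, P73.
Union: P67, P68, P73.

P67, P68, P73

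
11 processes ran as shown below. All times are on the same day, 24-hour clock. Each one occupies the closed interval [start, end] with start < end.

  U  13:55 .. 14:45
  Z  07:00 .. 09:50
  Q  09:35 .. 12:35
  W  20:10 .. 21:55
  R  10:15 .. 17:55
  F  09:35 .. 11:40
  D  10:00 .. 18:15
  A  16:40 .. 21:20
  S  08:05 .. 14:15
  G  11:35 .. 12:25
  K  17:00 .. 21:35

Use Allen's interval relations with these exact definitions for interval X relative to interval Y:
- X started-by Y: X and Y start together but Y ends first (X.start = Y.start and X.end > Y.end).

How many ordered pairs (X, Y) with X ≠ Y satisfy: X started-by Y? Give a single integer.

Checking all 110 ordered pairs for relation 'started-by'; matching pairs in alphabetical order:
(Q, F): Q started-by F ✓
Count: 1.

1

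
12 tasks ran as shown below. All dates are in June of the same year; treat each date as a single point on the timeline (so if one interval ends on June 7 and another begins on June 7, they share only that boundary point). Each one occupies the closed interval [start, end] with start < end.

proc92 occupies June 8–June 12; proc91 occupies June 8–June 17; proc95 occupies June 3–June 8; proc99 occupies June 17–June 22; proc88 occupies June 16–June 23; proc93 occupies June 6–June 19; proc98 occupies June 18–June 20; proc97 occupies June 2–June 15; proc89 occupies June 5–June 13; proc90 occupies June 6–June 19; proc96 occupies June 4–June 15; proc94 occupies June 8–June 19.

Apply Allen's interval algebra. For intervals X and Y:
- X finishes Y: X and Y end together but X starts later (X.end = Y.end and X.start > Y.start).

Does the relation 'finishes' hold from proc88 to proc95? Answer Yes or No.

proc88 = [June 16, June 23], proc95 = [June 3, June 8].
Actual relation of proc88 to proc95: after.
Asked whether 'finishes' holds → No.

No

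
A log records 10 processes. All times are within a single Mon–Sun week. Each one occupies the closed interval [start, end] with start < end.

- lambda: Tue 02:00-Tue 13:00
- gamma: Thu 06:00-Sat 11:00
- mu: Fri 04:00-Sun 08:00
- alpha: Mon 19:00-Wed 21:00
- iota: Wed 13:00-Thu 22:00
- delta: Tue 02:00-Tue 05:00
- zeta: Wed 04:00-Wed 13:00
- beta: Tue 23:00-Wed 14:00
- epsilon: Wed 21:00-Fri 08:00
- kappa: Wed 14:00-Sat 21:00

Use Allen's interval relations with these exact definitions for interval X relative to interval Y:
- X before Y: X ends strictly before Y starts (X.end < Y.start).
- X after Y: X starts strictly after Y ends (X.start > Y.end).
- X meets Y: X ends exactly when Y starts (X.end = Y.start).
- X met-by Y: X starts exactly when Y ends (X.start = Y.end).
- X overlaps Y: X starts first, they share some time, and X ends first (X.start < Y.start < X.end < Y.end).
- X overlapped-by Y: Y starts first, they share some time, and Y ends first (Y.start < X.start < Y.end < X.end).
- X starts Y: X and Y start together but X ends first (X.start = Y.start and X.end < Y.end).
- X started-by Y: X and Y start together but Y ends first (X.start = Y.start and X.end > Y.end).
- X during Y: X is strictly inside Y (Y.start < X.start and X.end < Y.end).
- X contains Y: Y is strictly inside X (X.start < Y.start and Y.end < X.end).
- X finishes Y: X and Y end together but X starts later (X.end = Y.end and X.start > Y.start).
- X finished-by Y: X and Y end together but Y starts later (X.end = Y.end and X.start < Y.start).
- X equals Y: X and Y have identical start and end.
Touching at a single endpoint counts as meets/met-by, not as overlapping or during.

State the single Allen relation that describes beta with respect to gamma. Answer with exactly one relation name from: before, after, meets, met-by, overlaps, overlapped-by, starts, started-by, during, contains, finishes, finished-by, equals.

before

beta = [Tue 23:00, Wed 14:00]; gamma = [Thu 06:00, Sat 11:00].
Compare endpoints: beta.start < gamma.start, beta.start < gamma.end, beta.end < gamma.start, beta.end < gamma.end.
That pattern is 'before'.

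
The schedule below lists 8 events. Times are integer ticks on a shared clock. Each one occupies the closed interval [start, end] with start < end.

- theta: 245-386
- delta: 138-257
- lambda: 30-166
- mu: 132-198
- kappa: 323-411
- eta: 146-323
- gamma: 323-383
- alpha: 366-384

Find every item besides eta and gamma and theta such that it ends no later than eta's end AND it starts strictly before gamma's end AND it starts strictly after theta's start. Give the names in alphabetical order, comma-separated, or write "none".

Conditions: its end is no later than eta's end (X.end <= 323) AND its start is strictly before gamma's end (X.start < 383) AND its start is strictly after theta's start (X.start > 245).
alpha: end 384 <= 323? ✗; start 366 < 383? ✓; start 366 > 245? ✓ → no.
delta: end 257 <= 323? ✓; start 138 < 383? ✓; start 138 > 245? ✗ → no.
kappa: end 411 <= 323? ✗; start 323 < 383? ✓; start 323 > 245? ✓ → no.
lambda: end 166 <= 323? ✓; start 30 < 383? ✓; start 30 > 245? ✗ → no.
mu: end 198 <= 323? ✓; start 132 < 383? ✓; start 132 > 245? ✗ → no.
Result: none.

none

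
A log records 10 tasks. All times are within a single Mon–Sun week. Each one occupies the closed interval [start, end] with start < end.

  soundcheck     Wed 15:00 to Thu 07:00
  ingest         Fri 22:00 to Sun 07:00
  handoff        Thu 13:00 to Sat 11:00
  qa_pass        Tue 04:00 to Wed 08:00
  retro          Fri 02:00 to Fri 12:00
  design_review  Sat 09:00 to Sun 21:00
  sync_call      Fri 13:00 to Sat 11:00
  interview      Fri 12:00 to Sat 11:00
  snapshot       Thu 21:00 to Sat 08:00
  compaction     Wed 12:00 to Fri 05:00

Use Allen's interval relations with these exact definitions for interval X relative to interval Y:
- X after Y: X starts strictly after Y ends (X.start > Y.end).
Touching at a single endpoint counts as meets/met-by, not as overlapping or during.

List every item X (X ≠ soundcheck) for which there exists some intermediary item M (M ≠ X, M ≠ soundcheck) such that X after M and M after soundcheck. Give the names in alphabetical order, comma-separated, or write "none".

Target soundcheck = [Wed 15:00, Thu 07:00].
Intermediaries M with M after soundcheck: design_review, handoff, ingest, interview, retro, snapshot, sync_call.
Via design_review — items with X after design_review: none.
Via handoff — items with X after handoff: none.
Via ingest — items with X after ingest: none.
Via interview — items with X after interview: none.
Via retro — items with X after retro: design_review, ingest, sync_call.
Via snapshot — items with X after snapshot: design_review.
Via sync_call — items with X after sync_call: none.
Union: design_review, ingest, sync_call.

design_review, ingest, sync_call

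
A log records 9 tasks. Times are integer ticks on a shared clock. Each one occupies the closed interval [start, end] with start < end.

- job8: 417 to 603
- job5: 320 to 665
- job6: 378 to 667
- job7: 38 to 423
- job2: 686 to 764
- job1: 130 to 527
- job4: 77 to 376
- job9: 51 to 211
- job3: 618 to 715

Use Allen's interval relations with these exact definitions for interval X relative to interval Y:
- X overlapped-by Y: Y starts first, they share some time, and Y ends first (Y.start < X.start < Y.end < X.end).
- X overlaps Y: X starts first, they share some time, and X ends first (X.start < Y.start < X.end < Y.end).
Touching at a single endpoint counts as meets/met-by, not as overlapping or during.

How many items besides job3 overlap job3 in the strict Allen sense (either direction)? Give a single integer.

3

Target job3 = [618, 715].
job1 [130, 527] → before → no.
job2 [686, 764] → overlapped-by → counts.
job4 [77, 376] → before → no.
job5 [320, 665] → overlaps → counts.
job6 [378, 667] → overlaps → counts.
job7 [38, 423] → before → no.
job8 [417, 603] → before → no.
job9 [51, 211] → before → no.
Total: 3.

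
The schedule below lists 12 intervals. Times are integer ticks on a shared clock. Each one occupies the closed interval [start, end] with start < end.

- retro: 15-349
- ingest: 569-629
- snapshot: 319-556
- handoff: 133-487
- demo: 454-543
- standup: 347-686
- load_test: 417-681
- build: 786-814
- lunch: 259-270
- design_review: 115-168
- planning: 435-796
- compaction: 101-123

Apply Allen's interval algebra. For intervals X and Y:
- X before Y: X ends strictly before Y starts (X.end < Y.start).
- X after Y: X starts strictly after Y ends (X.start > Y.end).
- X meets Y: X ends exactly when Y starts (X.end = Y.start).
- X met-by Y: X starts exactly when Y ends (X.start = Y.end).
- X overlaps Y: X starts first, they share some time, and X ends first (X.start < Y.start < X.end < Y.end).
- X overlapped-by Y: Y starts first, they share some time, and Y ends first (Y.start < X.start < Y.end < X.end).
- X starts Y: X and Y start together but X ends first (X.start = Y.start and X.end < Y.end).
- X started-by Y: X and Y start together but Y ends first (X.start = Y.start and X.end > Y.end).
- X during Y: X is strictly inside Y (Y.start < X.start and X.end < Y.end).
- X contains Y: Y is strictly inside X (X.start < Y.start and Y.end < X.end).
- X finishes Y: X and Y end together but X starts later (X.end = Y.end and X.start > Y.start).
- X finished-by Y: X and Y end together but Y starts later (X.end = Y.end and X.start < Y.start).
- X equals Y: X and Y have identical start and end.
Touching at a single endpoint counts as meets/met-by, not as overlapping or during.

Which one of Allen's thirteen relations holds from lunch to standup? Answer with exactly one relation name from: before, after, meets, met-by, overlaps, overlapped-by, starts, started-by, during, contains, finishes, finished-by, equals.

before

lunch = [259, 270]; standup = [347, 686].
Compare endpoints: lunch.start < standup.start, lunch.start < standup.end, lunch.end < standup.start, lunch.end < standup.end.
That pattern is 'before'.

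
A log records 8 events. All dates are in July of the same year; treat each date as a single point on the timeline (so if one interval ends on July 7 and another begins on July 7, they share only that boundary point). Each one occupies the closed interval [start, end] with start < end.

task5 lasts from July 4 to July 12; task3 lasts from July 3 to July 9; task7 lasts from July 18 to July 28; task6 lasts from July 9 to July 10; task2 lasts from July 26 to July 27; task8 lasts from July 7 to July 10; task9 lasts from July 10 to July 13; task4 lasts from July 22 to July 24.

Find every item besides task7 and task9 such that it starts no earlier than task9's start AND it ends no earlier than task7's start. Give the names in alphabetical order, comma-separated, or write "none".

task2, task4

Conditions: its start is no earlier than task9's start (X.start >= July 10) AND its end is no earlier than task7's start (X.end >= July 18).
task2: start July 26 >= July 10? ✓; end July 27 >= July 18? ✓ → yes.
task3: start July 3 >= July 10? ✗; end July 9 >= July 18? ✗ → no.
task4: start July 22 >= July 10? ✓; end July 24 >= July 18? ✓ → yes.
task5: start July 4 >= July 10? ✗; end July 12 >= July 18? ✗ → no.
task6: start July 9 >= July 10? ✗; end July 10 >= July 18? ✗ → no.
task8: start July 7 >= July 10? ✗; end July 10 >= July 18? ✗ → no.
Result: task2, task4.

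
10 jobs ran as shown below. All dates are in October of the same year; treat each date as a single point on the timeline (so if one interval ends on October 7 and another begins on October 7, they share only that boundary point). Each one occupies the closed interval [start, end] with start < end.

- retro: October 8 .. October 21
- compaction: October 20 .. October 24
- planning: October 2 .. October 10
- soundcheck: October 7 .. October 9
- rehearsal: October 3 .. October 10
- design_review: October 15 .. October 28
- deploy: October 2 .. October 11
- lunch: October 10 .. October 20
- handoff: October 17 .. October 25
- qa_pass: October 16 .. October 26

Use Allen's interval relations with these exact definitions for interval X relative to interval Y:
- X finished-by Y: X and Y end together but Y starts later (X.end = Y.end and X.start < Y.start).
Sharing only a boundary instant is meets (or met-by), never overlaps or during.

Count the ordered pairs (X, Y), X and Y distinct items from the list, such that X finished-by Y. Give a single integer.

Checking all 90 ordered pairs for relation 'finished-by'; matching pairs in alphabetical order:
(planning, rehearsal): planning finished-by rehearsal ✓
Count: 1.

1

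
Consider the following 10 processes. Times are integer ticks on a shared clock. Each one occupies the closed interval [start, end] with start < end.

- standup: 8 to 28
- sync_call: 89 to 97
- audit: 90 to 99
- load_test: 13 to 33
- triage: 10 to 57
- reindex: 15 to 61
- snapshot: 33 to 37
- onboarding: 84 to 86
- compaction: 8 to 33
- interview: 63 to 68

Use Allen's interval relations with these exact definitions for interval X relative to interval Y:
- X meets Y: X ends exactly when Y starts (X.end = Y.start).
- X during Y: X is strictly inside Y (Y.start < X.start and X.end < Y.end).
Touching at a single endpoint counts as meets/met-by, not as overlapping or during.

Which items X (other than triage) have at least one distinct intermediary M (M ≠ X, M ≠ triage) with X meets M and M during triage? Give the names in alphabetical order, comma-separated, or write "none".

Target triage = [10, 57].
Intermediaries M with M during triage: load_test, snapshot.
Via load_test — items with X meets load_test: none.
Via snapshot — items with X meets snapshot: compaction, load_test.
Union: compaction, load_test.

compaction, load_test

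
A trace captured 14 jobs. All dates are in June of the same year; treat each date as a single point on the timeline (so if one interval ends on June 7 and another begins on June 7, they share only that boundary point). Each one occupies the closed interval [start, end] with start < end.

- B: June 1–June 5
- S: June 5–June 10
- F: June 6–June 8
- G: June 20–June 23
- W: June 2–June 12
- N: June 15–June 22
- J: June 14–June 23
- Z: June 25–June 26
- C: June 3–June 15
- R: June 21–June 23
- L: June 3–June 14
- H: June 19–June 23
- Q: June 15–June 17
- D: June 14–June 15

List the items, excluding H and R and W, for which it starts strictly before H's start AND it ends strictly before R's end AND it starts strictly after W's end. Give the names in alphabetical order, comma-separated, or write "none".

Conditions: its start is strictly before H's start (X.start < June 19) AND its end is strictly before R's end (X.end < June 23) AND its start is strictly after W's end (X.start > June 12).
B: start June 1 < June 19? ✓; end June 5 < June 23? ✓; start June 1 > June 12? ✗ → no.
C: start June 3 < June 19? ✓; end June 15 < June 23? ✓; start June 3 > June 12? ✗ → no.
D: start June 14 < June 19? ✓; end June 15 < June 23? ✓; start June 14 > June 12? ✓ → yes.
F: start June 6 < June 19? ✓; end June 8 < June 23? ✓; start June 6 > June 12? ✗ → no.
G: start June 20 < June 19? ✗; end June 23 < June 23? ✗; start June 20 > June 12? ✓ → no.
J: start June 14 < June 19? ✓; end June 23 < June 23? ✗; start June 14 > June 12? ✓ → no.
L: start June 3 < June 19? ✓; end June 14 < June 23? ✓; start June 3 > June 12? ✗ → no.
N: start June 15 < June 19? ✓; end June 22 < June 23? ✓; start June 15 > June 12? ✓ → yes.
Q: start June 15 < June 19? ✓; end June 17 < June 23? ✓; start June 15 > June 12? ✓ → yes.
S: start June 5 < June 19? ✓; end June 10 < June 23? ✓; start June 5 > June 12? ✗ → no.
Z: start June 25 < June 19? ✗; end June 26 < June 23? ✗; start June 25 > June 12? ✓ → no.
Result: D, N, Q.

D, N, Q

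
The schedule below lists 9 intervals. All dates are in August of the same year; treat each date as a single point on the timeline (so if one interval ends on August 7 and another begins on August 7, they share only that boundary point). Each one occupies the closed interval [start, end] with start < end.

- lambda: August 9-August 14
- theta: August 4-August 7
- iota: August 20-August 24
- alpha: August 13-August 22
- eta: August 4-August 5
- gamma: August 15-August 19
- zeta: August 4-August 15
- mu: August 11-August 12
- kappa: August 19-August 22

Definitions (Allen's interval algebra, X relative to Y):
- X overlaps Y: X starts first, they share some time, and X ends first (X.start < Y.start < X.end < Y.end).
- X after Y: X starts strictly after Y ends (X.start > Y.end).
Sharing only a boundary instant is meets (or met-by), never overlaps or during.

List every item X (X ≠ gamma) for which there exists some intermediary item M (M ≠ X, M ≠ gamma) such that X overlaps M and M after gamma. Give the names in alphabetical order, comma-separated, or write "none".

alpha, kappa

Target gamma = [August 15, August 19].
Intermediaries M with M after gamma: iota.
Via iota — items with X overlaps iota: alpha, kappa.
Union: alpha, kappa.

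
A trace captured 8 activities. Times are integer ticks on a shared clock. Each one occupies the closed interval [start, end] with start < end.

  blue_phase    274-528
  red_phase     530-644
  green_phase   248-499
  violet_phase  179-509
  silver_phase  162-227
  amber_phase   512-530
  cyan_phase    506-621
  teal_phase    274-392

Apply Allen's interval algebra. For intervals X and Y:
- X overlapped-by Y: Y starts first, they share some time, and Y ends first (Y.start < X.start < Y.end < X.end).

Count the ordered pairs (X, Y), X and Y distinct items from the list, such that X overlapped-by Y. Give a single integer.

Checking all 56 ordered pairs for relation 'overlapped-by'; matching pairs in alphabetical order:
(amber_phase, blue_phase): amber_phase overlapped-by blue_phase ✓
(blue_phase, green_phase): blue_phase overlapped-by green_phase ✓
(blue_phase, violet_phase): blue_phase overlapped-by violet_phase ✓
(cyan_phase, blue_phase): cyan_phase overlapped-by blue_phase ✓
(cyan_phase, violet_phase): cyan_phase overlapped-by violet_phase ✓
(red_phase, cyan_phase): red_phase overlapped-by cyan_phase ✓
(violet_phase, silver_phase): violet_phase overlapped-by silver_phase ✓
Count: 7.

7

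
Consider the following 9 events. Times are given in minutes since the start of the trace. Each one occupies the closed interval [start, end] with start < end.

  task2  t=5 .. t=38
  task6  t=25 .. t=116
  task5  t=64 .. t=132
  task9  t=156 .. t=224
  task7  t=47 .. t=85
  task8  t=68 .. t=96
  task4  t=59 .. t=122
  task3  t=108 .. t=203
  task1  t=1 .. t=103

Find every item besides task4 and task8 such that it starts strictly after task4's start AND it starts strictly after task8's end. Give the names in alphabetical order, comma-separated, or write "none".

Conditions: its start is strictly after task4's start (X.start > t=59) AND its start is strictly after task8's end (X.start > t=96).
task1: start t=1 > t=59? ✗; start t=1 > t=96? ✗ → no.
task2: start t=5 > t=59? ✗; start t=5 > t=96? ✗ → no.
task3: start t=108 > t=59? ✓; start t=108 > t=96? ✓ → yes.
task5: start t=64 > t=59? ✓; start t=64 > t=96? ✗ → no.
task6: start t=25 > t=59? ✗; start t=25 > t=96? ✗ → no.
task7: start t=47 > t=59? ✗; start t=47 > t=96? ✗ → no.
task9: start t=156 > t=59? ✓; start t=156 > t=96? ✓ → yes.
Result: task3, task9.

task3, task9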